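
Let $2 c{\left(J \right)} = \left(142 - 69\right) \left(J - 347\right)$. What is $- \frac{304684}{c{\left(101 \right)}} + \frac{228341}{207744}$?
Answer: $\frac{7260727415}{207259264} \approx 35.032$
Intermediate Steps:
$c{\left(J \right)} = - \frac{25331}{2} + \frac{73 J}{2}$ ($c{\left(J \right)} = \frac{\left(142 - 69\right) \left(J - 347\right)}{2} = \frac{73 \left(-347 + J\right)}{2} = \frac{-25331 + 73 J}{2} = - \frac{25331}{2} + \frac{73 J}{2}$)
$- \frac{304684}{c{\left(101 \right)}} + \frac{228341}{207744} = - \frac{304684}{- \frac{25331}{2} + \frac{73}{2} \cdot 101} + \frac{228341}{207744} = - \frac{304684}{- \frac{25331}{2} + \frac{7373}{2}} + 228341 \cdot \frac{1}{207744} = - \frac{304684}{-8979} + \frac{228341}{207744} = \left(-304684\right) \left(- \frac{1}{8979}\right) + \frac{228341}{207744} = \frac{304684}{8979} + \frac{228341}{207744} = \frac{7260727415}{207259264}$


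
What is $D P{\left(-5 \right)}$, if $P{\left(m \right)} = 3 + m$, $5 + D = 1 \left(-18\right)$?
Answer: $46$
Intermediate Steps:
$D = -23$ ($D = -5 + 1 \left(-18\right) = -5 - 18 = -23$)
$D P{\left(-5 \right)} = - 23 \left(3 - 5\right) = \left(-23\right) \left(-2\right) = 46$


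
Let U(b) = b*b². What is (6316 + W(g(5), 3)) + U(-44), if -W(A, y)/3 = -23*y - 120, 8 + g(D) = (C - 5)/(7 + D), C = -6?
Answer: -78301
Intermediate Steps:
U(b) = b³
g(D) = -8 - 11/(7 + D) (g(D) = -8 + (-6 - 5)/(7 + D) = -8 - 11/(7 + D))
W(A, y) = 360 + 69*y (W(A, y) = -3*(-23*y - 120) = -3*(-120 - 23*y) = 360 + 69*y)
(6316 + W(g(5), 3)) + U(-44) = (6316 + (360 + 69*3)) + (-44)³ = (6316 + (360 + 207)) - 85184 = (6316 + 567) - 85184 = 6883 - 85184 = -78301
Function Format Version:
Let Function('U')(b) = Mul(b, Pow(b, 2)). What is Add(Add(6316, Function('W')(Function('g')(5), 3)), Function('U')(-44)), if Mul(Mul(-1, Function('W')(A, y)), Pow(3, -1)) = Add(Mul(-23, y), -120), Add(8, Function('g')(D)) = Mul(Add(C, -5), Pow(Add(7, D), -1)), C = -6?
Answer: -78301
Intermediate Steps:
Function('U')(b) = Pow(b, 3)
Function('g')(D) = Add(-8, Mul(-11, Pow(Add(7, D), -1))) (Function('g')(D) = Add(-8, Mul(Add(-6, -5), Pow(Add(7, D), -1))) = Add(-8, Mul(-11, Pow(Add(7, D), -1))))
Function('W')(A, y) = Add(360, Mul(69, y)) (Function('W')(A, y) = Mul(-3, Add(Mul(-23, y), -120)) = Mul(-3, Add(-120, Mul(-23, y))) = Add(360, Mul(69, y)))
Add(Add(6316, Function('W')(Function('g')(5), 3)), Function('U')(-44)) = Add(Add(6316, Add(360, Mul(69, 3))), Pow(-44, 3)) = Add(Add(6316, Add(360, 207)), -85184) = Add(Add(6316, 567), -85184) = Add(6883, -85184) = -78301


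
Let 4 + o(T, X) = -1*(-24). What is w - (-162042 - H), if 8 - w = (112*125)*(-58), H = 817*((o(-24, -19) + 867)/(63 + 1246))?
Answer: 1275756129/1309 ≈ 9.7460e+5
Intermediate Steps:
o(T, X) = 20 (o(T, X) = -4 - 1*(-24) = -4 + 24 = 20)
H = 724679/1309 (H = 817*((20 + 867)/(63 + 1246)) = 817*(887/1309) = 724679/1309 ≈ 553.61)
w = 812008 (w = 8 - 112*125*(-58) = 8 - 14000*(-58) = 8 - 1*(-812000) = 8 + 812000 = 812008)
w - (-162042 - H) = 812008 - (-162042 - 1*724679/1309) = 812008 - (-162042 - 724679/1309) = 812008 - 1*(-212837657/1309) = 812008 + 212837657/1309 = 1275756129/1309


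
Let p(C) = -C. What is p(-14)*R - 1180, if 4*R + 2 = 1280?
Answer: 3293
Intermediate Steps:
R = 639/2 (R = -1/2 + (1/4)*1280 = -1/2 + 320 = 639/2 ≈ 319.50)
p(-14)*R - 1180 = -1*(-14)*(639/2) - 1180 = 14*(639/2) - 1180 = 4473 - 1180 = 3293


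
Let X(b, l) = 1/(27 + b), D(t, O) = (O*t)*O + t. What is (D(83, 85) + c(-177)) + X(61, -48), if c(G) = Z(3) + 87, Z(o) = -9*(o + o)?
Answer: 52781609/88 ≈ 5.9979e+5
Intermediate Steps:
Z(o) = -18*o
D(t, O) = t + t*O**2 (D(t, O) = t*O**2 + t = t + t*O**2)
c(G) = 33 (c(G) = -18*3 + 87 = -54 + 87 = 33)
(D(83, 85) + c(-177)) + X(61, -48) = (83*(1 + 85**2) + 33) + 1/(27 + 61) = (83*(1 + 7225) + 33) + 1/88 = (83*7226 + 33) + 1/88 = (599758 + 33) + 1/88 = 599791 + 1/88 = 52781609/88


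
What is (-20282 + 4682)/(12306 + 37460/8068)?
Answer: -31465200/24830567 ≈ -1.2672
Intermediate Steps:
(-20282 + 4682)/(12306 + 37460/8068) = -15600/(12306 + 37460*(1/8068)) = -15600/(12306 + 9365/2017) = -15600/24830567/2017 = -15600*2017/24830567 = -31465200/24830567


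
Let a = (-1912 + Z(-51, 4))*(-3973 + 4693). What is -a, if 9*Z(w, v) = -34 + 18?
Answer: 1377920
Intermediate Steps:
Z(w, v) = -16/9 (Z(w, v) = (-34 + 18)/9 = (⅑)*(-16) = -16/9)
a = -1377920 (a = (-1912 - 16/9)*(-3973 + 4693) = -17224/9*720 = -1377920)
-a = -1*(-1377920) = 1377920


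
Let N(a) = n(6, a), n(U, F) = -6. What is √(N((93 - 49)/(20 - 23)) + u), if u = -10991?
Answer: I*√10997 ≈ 104.87*I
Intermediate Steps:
N(a) = -6
√(N((93 - 49)/(20 - 23)) + u) = √(-6 - 10991) = √(-10997) = I*√10997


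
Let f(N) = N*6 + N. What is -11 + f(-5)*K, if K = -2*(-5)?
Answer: -361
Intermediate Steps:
f(N) = 7*N (f(N) = 6*N + N = 7*N)
K = 10
-11 + f(-5)*K = -11 + (7*(-5))*10 = -11 - 35*10 = -11 - 350 = -361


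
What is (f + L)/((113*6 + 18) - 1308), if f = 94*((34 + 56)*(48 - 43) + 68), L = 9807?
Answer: -58499/612 ≈ -95.587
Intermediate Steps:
f = 48692 (f = 94*(90*5 + 68) = 94*(450 + 68) = 94*518 = 48692)
(f + L)/((113*6 + 18) - 1308) = (48692 + 9807)/((113*6 + 18) - 1308) = 58499/((678 + 18) - 1308) = 58499/(696 - 1308) = 58499/(-612) = 58499*(-1/612) = -58499/612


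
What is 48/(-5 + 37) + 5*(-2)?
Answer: -17/2 ≈ -8.5000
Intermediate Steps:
48/(-5 + 37) + 5*(-2) = 48/32 - 10 = (1/32)*48 - 10 = 3/2 - 10 = -17/2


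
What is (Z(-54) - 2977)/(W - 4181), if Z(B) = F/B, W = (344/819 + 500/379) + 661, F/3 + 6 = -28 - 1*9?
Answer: 1846644527/2184143288 ≈ 0.84548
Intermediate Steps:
F = -129 (F = -18 + 3*(-28 - 1*9) = -18 + 3*(-28 - 9) = -18 + 3*(-37) = -18 - 111 = -129)
W = 205714937/310401 (W = (344*(1/819) + 500*(1/379)) + 661 = (344/819 + 500/379) + 661 = 539876/310401 + 661 = 205714937/310401 ≈ 662.74)
Z(B) = -129/B
(Z(-54) - 2977)/(W - 4181) = (-129/(-54) - 2977)/(205714937/310401 - 4181) = (-129*(-1/54) - 2977)/(-1092071644/310401) = (43/18 - 2977)*(-310401/1092071644) = -53543/18*(-310401/1092071644) = 1846644527/2184143288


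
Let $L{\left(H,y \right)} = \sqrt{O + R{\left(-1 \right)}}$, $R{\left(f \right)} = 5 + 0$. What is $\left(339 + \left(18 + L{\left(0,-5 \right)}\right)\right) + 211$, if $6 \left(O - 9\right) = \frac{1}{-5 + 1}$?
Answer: $568 + \frac{\sqrt{2010}}{12} \approx 571.74$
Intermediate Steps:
$O = \frac{215}{24}$ ($O = 9 + \frac{1}{6 \left(-5 + 1\right)} = 9 + \frac{1}{6 \left(-4\right)} = 9 + \frac{1}{6} \left(- \frac{1}{4}\right) = 9 - \frac{1}{24} = \frac{215}{24} \approx 8.9583$)
$R{\left(f \right)} = 5$
$L{\left(H,y \right)} = \frac{\sqrt{2010}}{12}$ ($L{\left(H,y \right)} = \sqrt{\frac{215}{24} + 5} = \sqrt{\frac{335}{24}} = \frac{\sqrt{2010}}{12}$)
$\left(339 + \left(18 + L{\left(0,-5 \right)}\right)\right) + 211 = \left(339 + \left(18 + \frac{\sqrt{2010}}{12}\right)\right) + 211 = \left(357 + \frac{\sqrt{2010}}{12}\right) + 211 = 568 + \frac{\sqrt{2010}}{12}$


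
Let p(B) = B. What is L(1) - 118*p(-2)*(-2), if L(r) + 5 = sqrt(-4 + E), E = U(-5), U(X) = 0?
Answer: -477 + 2*I ≈ -477.0 + 2.0*I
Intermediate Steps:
E = 0
L(r) = -5 + 2*I (L(r) = -5 + sqrt(-4 + 0) = -5 + sqrt(-4) = -5 + 2*I)
L(1) - 118*p(-2)*(-2) = (-5 + 2*I) - (-236)*(-2) = (-5 + 2*I) - 118*4 = (-5 + 2*I) - 472 = -477 + 2*I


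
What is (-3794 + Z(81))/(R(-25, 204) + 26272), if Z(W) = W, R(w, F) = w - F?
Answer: -3713/26043 ≈ -0.14257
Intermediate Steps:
(-3794 + Z(81))/(R(-25, 204) + 26272) = (-3794 + 81)/((-25 - 1*204) + 26272) = -3713/((-25 - 204) + 26272) = -3713/(-229 + 26272) = -3713/26043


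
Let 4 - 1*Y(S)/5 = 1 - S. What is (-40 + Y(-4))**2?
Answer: 2025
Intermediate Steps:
Y(S) = 15 + 5*S (Y(S) = 20 - 5*(1 - S) = 20 + (-5 + 5*S) = 15 + 5*S)
(-40 + Y(-4))**2 = (-40 + (15 + 5*(-4)))**2 = (-40 + (15 - 20))**2 = (-40 - 5)**2 = (-45)**2 = 2025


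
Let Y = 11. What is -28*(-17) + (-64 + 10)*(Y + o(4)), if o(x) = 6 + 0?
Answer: -442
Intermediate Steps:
o(x) = 6
-28*(-17) + (-64 + 10)*(Y + o(4)) = -28*(-17) + (-64 + 10)*(11 + 6) = 476 - 54*17 = 476 - 918 = -442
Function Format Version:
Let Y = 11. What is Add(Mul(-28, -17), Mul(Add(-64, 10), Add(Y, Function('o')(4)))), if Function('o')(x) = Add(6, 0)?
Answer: -442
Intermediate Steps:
Function('o')(x) = 6
Add(Mul(-28, -17), Mul(Add(-64, 10), Add(Y, Function('o')(4)))) = Add(Mul(-28, -17), Mul(Add(-64, 10), Add(11, 6))) = Add(476, Mul(-54, 17)) = Add(476, -918) = -442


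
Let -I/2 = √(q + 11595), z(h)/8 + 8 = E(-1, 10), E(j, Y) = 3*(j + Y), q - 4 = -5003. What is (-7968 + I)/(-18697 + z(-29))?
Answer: 7968/18545 + 4*√1649/18545 ≈ 0.43842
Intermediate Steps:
q = -4999 (q = 4 - 5003 = -4999)
E(j, Y) = 3*Y + 3*j (E(j, Y) = 3*(Y + j) = 3*Y + 3*j)
z(h) = 152 (z(h) = -64 + 8*(3*10 + 3*(-1)) = -64 + 8*(30 - 3) = -64 + 8*27 = -64 + 216 = 152)
I = -4*√1649 (I = -2*√(-4999 + 11595) = -4*√1649 ≈ -162.43)
(-7968 + I)/(-18697 + z(-29)) = (-7968 - 4*√1649)/(-18697 + 152) = (-7968 - 4*√1649)/(-18545) = (-7968 - 4*√1649)*(-1/18545) = 7968/18545 + 4*√1649/18545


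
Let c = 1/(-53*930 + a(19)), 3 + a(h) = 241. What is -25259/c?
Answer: 1239004468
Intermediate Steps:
a(h) = 238 (a(h) = -3 + 241 = 238)
c = -1/49052 (c = 1/(-53*930 + 238) = 1/(-49290 + 238) = 1/(-49052) = -1/49052 ≈ -2.0387e-5)
-25259/c = -25259/(-1/49052) = -25259*(-49052) = 1239004468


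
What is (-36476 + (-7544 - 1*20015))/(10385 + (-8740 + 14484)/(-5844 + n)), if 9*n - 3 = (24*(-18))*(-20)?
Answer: -938176785/152133403 ≈ -6.1668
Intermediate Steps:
n = 2881/3 (n = 1/3 + ((24*(-18))*(-20))/9 = 1/3 + (-432*(-20))/9 = 1/3 + (1/9)*8640 = 1/3 + 960 = 2881/3 ≈ 960.33)
(-36476 + (-7544 - 1*20015))/(10385 + (-8740 + 14484)/(-5844 + n)) = (-36476 + (-7544 - 1*20015))/(10385 + (-8740 + 14484)/(-5844 + 2881/3)) = (-36476 + (-7544 - 20015))/(10385 + 5744/(-14651/3)) = (-36476 - 27559)/(10385 + 5744*(-3/14651)) = -64035/(10385 - 17232/14651) = -64035/152133403/14651 = -64035*14651/152133403 = -938176785/152133403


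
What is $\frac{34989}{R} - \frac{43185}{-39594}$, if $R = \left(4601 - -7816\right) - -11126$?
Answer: $\frac{800686307}{310720514} \approx 2.5769$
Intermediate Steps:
$R = 23543$ ($R = \left(4601 + 7816\right) + 11126 = 12417 + 11126 = 23543$)
$\frac{34989}{R} - \frac{43185}{-39594} = \frac{34989}{23543} - \frac{43185}{-39594} = 34989 \cdot \frac{1}{23543} - - \frac{14395}{13198} = \frac{34989}{23543} + \frac{14395}{13198} = \frac{800686307}{310720514}$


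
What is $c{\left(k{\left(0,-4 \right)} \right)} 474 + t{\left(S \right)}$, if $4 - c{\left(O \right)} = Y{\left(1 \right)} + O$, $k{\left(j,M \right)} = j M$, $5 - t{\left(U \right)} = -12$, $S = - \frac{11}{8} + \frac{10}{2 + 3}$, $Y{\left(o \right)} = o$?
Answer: $1439$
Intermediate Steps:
$S = \frac{5}{8}$ ($S = \left(-11\right) \frac{1}{8} + \frac{10}{5} = - \frac{11}{8} + 10 \cdot \frac{1}{5} = - \frac{11}{8} + 2 = \frac{5}{8} \approx 0.625$)
$t{\left(U \right)} = 17$ ($t{\left(U \right)} = 5 - -12 = 5 + 12 = 17$)
$k{\left(j,M \right)} = M j$
$c{\left(O \right)} = 3 - O$ ($c{\left(O \right)} = 4 - \left(1 + O\right) = 3 - O$)
$c{\left(k{\left(0,-4 \right)} \right)} 474 + t{\left(S \right)} = \left(3 - \left(-4\right) 0\right) 474 + 17 = \left(3 - 0\right) 474 + 17 = \left(3 + 0\right) 474 + 17 = 3 \cdot 474 + 17 = 1422 + 17 = 1439$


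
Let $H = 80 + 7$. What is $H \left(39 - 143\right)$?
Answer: $-9048$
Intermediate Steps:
$H = 87$
$H \left(39 - 143\right) = 87 \left(39 - 143\right) = 87 \left(-104\right) = -9048$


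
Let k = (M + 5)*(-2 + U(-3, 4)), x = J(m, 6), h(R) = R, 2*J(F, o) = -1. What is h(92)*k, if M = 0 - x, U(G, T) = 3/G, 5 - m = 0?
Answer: -1518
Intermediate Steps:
m = 5 (m = 5 - 1*0 = 5 + 0 = 5)
J(F, o) = -½ (J(F, o) = (½)*(-1) = -½)
x = -½ ≈ -0.50000
M = ½ (M = 0 - 1*(-½) = 0 + ½ = ½ ≈ 0.50000)
k = -33/2 (k = (½ + 5)*(-2 + 3/(-3)) = 11*(-2 + 3*(-⅓))/2 = 11*(-2 - 1)/2 = (11/2)*(-3) = -33/2 ≈ -16.500)
h(92)*k = 92*(-33/2) = -1518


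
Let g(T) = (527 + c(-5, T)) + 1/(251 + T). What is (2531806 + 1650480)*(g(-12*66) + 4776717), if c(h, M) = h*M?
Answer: 10818032136635818/541 ≈ 1.9996e+13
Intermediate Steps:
c(h, M) = M*h
g(T) = 527 + 1/(251 + T) - 5*T (g(T) = (527 + T*(-5)) + 1/(251 + T) = (527 - 5*T) + 1/(251 + T) = 527 + 1/(251 + T) - 5*T)
(2531806 + 1650480)*(g(-12*66) + 4776717) = (2531806 + 1650480)*((132278 - (-8736)*66 - 5*(-12*66)**2)/(251 - 12*66) + 4776717) = 4182286*((132278 - 728*(-792) - 5*(-792)**2)/(251 - 792) + 4776717) = 4182286*((132278 + 576576 - 5*627264)/(-541) + 4776717) = 4182286*(-(132278 + 576576 - 3136320)/541 + 4776717) = 4182286*(-1/541*(-2427466) + 4776717) = 4182286*(2427466/541 + 4776717) = 4182286*(2586631363/541) = 10818032136635818/541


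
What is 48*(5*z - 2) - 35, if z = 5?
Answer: 1069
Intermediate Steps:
48*(5*z - 2) - 35 = 48*(5*5 - 2) - 35 = 48*(25 - 2) - 35 = 48*23 - 35 = 1104 - 35 = 1069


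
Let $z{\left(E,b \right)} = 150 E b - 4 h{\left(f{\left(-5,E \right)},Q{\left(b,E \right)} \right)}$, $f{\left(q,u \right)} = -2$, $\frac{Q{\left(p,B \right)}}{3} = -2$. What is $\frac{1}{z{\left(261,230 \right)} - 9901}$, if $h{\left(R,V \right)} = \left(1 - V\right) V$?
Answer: $\frac{1}{8994767} \approx 1.1118 \cdot 10^{-7}$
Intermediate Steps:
$Q{\left(p,B \right)} = -6$ ($Q{\left(p,B \right)} = 3 \left(-2\right) = -6$)
$h{\left(R,V \right)} = V \left(1 - V\right)$
$z{\left(E,b \right)} = 168 + 150 E b$ ($z{\left(E,b \right)} = 150 E b - 4 \left(- 6 \left(1 - -6\right)\right) = 150 E b - 4 \left(- 6 \left(1 + 6\right)\right) = 150 E b - 4 \left(\left(-6\right) 7\right) = 150 E b - -168 = 150 E b + 168 = 168 + 150 E b$)
$\frac{1}{z{\left(261,230 \right)} - 9901} = \frac{1}{\left(168 + 150 \cdot 261 \cdot 230\right) - 9901} = \frac{1}{\left(168 + 9004500\right) - 9901} = \frac{1}{9004668 - 9901} = \frac{1}{8994767}$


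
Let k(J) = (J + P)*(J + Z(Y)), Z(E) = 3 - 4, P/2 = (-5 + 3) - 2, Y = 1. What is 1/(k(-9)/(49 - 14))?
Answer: 7/34 ≈ 0.20588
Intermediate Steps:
P = -8 (P = 2*((-5 + 3) - 2) = 2*(-2 - 2) = 2*(-4) = -8)
Z(E) = -1
k(J) = (-1 + J)*(-8 + J) (k(J) = (J - 8)*(J - 1) = (-8 + J)*(-1 + J) = (-1 + J)*(-8 + J))
1/(k(-9)/(49 - 14)) = 1/((8 + (-9)**2 - 9*(-9))/(49 - 14)) = 1/((8 + 81 + 81)/35) = 1/(170*(1/35)) = 1/(34/7) = 7/34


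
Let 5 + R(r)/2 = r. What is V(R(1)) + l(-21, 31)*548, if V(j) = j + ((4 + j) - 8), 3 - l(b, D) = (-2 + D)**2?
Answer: -459244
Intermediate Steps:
R(r) = -10 + 2*r
l(b, D) = 3 - (-2 + D)**2
V(j) = -4 + 2*j (V(j) = j + (-4 + j) = -4 + 2*j)
V(R(1)) + l(-21, 31)*548 = (-4 + 2*(-10 + 2*1)) + (3 - (-2 + 31)**2)*548 = (-4 + 2*(-10 + 2)) + (3 - 1*29**2)*548 = (-4 + 2*(-8)) + (3 - 1*841)*548 = (-4 - 16) + (3 - 841)*548 = -20 - 838*548 = -20 - 459224 = -459244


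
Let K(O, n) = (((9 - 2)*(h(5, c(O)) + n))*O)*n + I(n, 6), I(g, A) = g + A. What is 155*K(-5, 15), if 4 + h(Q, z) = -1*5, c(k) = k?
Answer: -484995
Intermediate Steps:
h(Q, z) = -9 (h(Q, z) = -4 - 1*5 = -4 - 5 = -9)
I(g, A) = A + g
K(O, n) = 6 + n + O*n*(-63 + 7*n) (K(O, n) = (((9 - 2)*(-9 + n))*O)*n + (6 + n) = ((7*(-9 + n))*O)*n + (6 + n) = ((-63 + 7*n)*O)*n + (6 + n) = (O*(-63 + 7*n))*n + (6 + n) = O*n*(-63 + 7*n) + (6 + n) = 6 + n + O*n*(-63 + 7*n))
155*K(-5, 15) = 155*(6 + 15 - 63*(-5)*15 + 7*(-5)*15²) = 155*(6 + 15 + 4725 + 7*(-5)*225) = 155*(6 + 15 + 4725 - 7875) = 155*(-3129) = -484995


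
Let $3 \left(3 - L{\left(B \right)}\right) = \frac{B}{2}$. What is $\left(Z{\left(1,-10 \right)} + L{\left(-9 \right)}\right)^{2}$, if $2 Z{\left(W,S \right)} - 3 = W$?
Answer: $\frac{169}{4} \approx 42.25$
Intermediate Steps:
$L{\left(B \right)} = 3 - \frac{B}{6}$ ($L{\left(B \right)} = 3 - \frac{B \frac{1}{2}}{3} = 3 - \frac{\frac{1}{2} B}{3} = 3 - \frac{B}{6}$)
$Z{\left(W,S \right)} = \frac{3}{2} + \frac{W}{2}$
$\left(Z{\left(1,-10 \right)} + L{\left(-9 \right)}\right)^{2} = \left(\left(\frac{3}{2} + \frac{1}{2} \cdot 1\right) + \left(3 - - \frac{3}{2}\right)\right)^{2} = \left(\left(\frac{3}{2} + \frac{1}{2}\right) + \left(3 + \frac{3}{2}\right)\right)^{2} = \left(2 + \frac{9}{2}\right)^{2} = \left(\frac{13}{2}\right)^{2} = \frac{169}{4}$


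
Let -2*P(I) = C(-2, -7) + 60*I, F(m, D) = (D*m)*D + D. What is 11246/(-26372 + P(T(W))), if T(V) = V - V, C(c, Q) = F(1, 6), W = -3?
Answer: -11246/26393 ≈ -0.42610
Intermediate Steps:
F(m, D) = D + m*D**2 (F(m, D) = m*D**2 + D = D + m*D**2)
C(c, Q) = 42 (C(c, Q) = 6*(1 + 6*1) = 6*(1 + 6) = 6*7 = 42)
T(V) = 0
P(I) = -21 - 30*I (P(I) = -(42 + 60*I)/2 = -21 - 30*I)
11246/(-26372 + P(T(W))) = 11246/(-26372 + (-21 - 30*0)) = 11246/(-26372 + (-21 + 0)) = 11246/(-26372 - 21) = 11246/(-26393) = 11246*(-1/26393) = -11246/26393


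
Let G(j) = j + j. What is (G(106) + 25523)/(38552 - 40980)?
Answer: -25735/2428 ≈ -10.599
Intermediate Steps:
G(j) = 2*j
(G(106) + 25523)/(38552 - 40980) = (2*106 + 25523)/(38552 - 40980) = (212 + 25523)/(-2428) = 25735*(-1/2428) = -25735/2428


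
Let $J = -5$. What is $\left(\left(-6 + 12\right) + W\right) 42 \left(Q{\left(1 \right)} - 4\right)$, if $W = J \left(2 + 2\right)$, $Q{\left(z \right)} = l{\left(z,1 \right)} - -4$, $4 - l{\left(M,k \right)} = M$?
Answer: $-1764$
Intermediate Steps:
$l{\left(M,k \right)} = 4 - M$
$Q{\left(z \right)} = 8 - z$ ($Q{\left(z \right)} = \left(4 - z\right) - -4 = \left(4 - z\right) + 4 = 8 - z$)
$W = -20$ ($W = - 5 \left(2 + 2\right) = \left(-5\right) 4 = -20$)
$\left(\left(-6 + 12\right) + W\right) 42 \left(Q{\left(1 \right)} - 4\right) = \left(\left(-6 + 12\right) - 20\right) 42 \left(\left(8 - 1\right) - 4\right) = \left(6 - 20\right) 42 \left(\left(8 - 1\right) - 4\right) = \left(-14\right) 42 \left(7 - 4\right) = \left(-588\right) 3 = -1764$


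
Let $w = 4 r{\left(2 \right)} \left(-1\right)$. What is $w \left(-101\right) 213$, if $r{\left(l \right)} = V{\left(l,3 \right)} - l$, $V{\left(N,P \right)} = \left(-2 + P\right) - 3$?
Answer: $-344208$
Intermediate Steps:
$V{\left(N,P \right)} = -5 + P$
$r{\left(l \right)} = -2 - l$ ($r{\left(l \right)} = \left(-5 + 3\right) - l = -2 - l$)
$w = 16$ ($w = 4 \left(-2 - 2\right) \left(-1\right) = 4 \left(-4\right) \left(-1\right) = \left(-16\right) \left(-1\right) = 16$)
$w \left(-101\right) 213 = 16 \left(-101\right) 213 = \left(-1616\right) 213 = -344208$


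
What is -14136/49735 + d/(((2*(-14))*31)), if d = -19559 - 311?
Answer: 69711743/3083570 ≈ 22.607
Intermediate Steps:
d = -19870
-14136/49735 + d/(((2*(-14))*31)) = -14136/49735 - 19870/((2*(-14))*31) = -14136*1/49735 - 19870/((-28*31)) = -14136/49735 - 19870/(-868) = -14136/49735 - 19870*(-1/868) = -14136/49735 + 9935/434 = 69711743/3083570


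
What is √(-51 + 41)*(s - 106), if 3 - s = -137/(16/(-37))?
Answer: -6717*I*√10/16 ≈ -1327.6*I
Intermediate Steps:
s = -5021/16 (s = 3 - (-137)/(16/(-37)) = 3 - (-137)/(16*(-1/37)) = 3 - (-137)/(-16/37) = 3 - (-137)*(-37)/16 = 3 - 1*5069/16 = 3 - 5069/16 = -5021/16 ≈ -313.81)
√(-51 + 41)*(s - 106) = √(-51 + 41)*(-5021/16 - 106) = √(-10)*(-6717/16) = (I*√10)*(-6717/16) = -6717*I*√10/16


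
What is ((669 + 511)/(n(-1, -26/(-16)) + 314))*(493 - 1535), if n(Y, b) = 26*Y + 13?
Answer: -1229560/301 ≈ -4084.9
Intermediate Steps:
n(Y, b) = 13 + 26*Y
((669 + 511)/(n(-1, -26/(-16)) + 314))*(493 - 1535) = ((669 + 511)/((13 + 26*(-1)) + 314))*(493 - 1535) = (1180/((13 - 26) + 314))*(-1042) = (1180/(-13 + 314))*(-1042) = (1180/301)*(-1042) = -1229560/301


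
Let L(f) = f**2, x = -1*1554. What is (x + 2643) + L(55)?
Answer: 4114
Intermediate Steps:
x = -1554
(x + 2643) + L(55) = (-1554 + 2643) + 55**2 = 1089 + 3025 = 4114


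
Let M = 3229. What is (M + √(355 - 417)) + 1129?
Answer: 4358 + I*√62 ≈ 4358.0 + 7.874*I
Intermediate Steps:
(M + √(355 - 417)) + 1129 = (3229 + √(355 - 417)) + 1129 = (3229 + √(-62)) + 1129 = (3229 + I*√62) + 1129 = 4358 + I*√62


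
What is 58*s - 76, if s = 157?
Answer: 9030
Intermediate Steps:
58*s - 76 = 58*157 - 76 = 9106 - 76 = 9030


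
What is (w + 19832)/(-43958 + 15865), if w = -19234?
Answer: -46/2161 ≈ -0.021286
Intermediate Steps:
(w + 19832)/(-43958 + 15865) = (-19234 + 19832)/(-43958 + 15865) = 598/(-28093) = 598*(-1/28093) = -46/2161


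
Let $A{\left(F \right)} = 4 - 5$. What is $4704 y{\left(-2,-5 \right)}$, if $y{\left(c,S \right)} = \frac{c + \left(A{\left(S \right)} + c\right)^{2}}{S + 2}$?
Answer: $-10976$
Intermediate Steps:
$A{\left(F \right)} = -1$
$y{\left(c,S \right)} = \frac{c + \left(-1 + c\right)^{2}}{2 + S}$ ($y{\left(c,S \right)} = \frac{c + \left(-1 + c\right)^{2}}{S + 2} = \frac{c + \left(-1 + c\right)^{2}}{2 + S}$)
$4704 y{\left(-2,-5 \right)} = 4704 \frac{-2 + \left(-1 - 2\right)^{2}}{2 - 5} = 4704 \frac{-2 + \left(-3\right)^{2}}{-3} = 4704 \left(- \frac{-2 + 9}{3}\right) = 4704 \left(\left(- \frac{1}{3}\right) 7\right) = 4704 \left(- \frac{7}{3}\right) = -10976$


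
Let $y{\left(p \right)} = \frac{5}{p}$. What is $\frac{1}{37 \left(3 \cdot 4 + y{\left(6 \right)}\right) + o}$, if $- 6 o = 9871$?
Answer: $- \frac{3}{3511} \approx -0.00085446$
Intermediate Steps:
$o = - \frac{9871}{6}$ ($o = \left(- \frac{1}{6}\right) 9871 = - \frac{9871}{6} \approx -1645.2$)
$\frac{1}{37 \left(3 \cdot 4 + y{\left(6 \right)}\right) + o} = \frac{1}{37 \left(3 \cdot 4 + \frac{5}{6}\right) - \frac{9871}{6}} = \frac{1}{37 \left(12 + 5 \cdot \frac{1}{6}\right) - \frac{9871}{6}} = \frac{1}{37 \left(12 + \frac{5}{6}\right) - \frac{9871}{6}} = \frac{1}{37 \cdot \frac{77}{6} - \frac{9871}{6}} = \frac{1}{\frac{2849}{6} - \frac{9871}{6}} = \frac{1}{- \frac{3511}{3}} = - \frac{3}{3511}$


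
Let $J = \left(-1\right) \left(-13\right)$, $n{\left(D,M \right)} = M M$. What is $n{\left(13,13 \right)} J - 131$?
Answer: $2066$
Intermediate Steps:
$n{\left(D,M \right)} = M^{2}$
$J = 13$
$n{\left(13,13 \right)} J - 131 = 13^{2} \cdot 13 - 131 = 169 \cdot 13 - 131 = 2197 - 131 = 2066$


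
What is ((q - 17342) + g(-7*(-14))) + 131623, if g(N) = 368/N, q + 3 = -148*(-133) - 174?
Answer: 6555796/49 ≈ 1.3379e+5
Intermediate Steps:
q = 19507 (q = -3 + (-148*(-133) - 174) = -3 + (19684 - 174) = -3 + 19510 = 19507)
((q - 17342) + g(-7*(-14))) + 131623 = ((19507 - 17342) + 368/((-7*(-14)))) + 131623 = (2165 + 368/98) + 131623 = (2165 + 368*(1/98)) + 131623 = (2165 + 184/49) + 131623 = 106269/49 + 131623 = 6555796/49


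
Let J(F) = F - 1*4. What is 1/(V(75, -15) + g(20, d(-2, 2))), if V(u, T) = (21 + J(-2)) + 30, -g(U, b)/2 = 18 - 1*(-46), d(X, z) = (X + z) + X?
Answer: -1/83 ≈ -0.012048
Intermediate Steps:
J(F) = -4 + F (J(F) = F - 4 = -4 + F)
d(X, z) = z + 2*X
g(U, b) = -128 (g(U, b) = -2*(18 - 1*(-46)) = -2*(18 + 46) = -2*64 = -128)
V(u, T) = 45 (V(u, T) = (21 + (-4 - 2)) + 30 = (21 - 6) + 30 = 15 + 30 = 45)
1/(V(75, -15) + g(20, d(-2, 2))) = 1/(45 - 128) = 1/(-83) = -1/83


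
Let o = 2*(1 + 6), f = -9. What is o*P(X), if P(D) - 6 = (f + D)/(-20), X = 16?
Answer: 791/10 ≈ 79.100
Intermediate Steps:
o = 14 (o = 2*7 = 14)
P(D) = 129/20 - D/20 (P(D) = 6 + (-9 + D)/(-20) = 6 + (-9 + D)*(-1/20) = 6 + (9/20 - D/20) = 129/20 - D/20)
o*P(X) = 14*(129/20 - 1/20*16) = 14*(129/20 - ⅘) = 14*(113/20) = 791/10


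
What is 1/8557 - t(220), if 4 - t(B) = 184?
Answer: 1540261/8557 ≈ 180.00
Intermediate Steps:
t(B) = -180 (t(B) = 4 - 1*184 = 4 - 184 = -180)
1/8557 - t(220) = 1/8557 - 1*(-180) = 1/8557 + 180 = 1540261/8557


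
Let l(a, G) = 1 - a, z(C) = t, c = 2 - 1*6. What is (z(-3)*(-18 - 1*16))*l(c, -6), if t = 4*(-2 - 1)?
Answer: 2040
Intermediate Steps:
t = -12 (t = 4*(-3) = -12)
c = -4 (c = 2 - 6 = -4)
z(C) = -12
(z(-3)*(-18 - 1*16))*l(c, -6) = (-12*(-18 - 1*16))*(1 - 1*(-4)) = (-12*(-18 - 16))*(1 + 4) = -12*(-34)*5 = 408*5 = 2040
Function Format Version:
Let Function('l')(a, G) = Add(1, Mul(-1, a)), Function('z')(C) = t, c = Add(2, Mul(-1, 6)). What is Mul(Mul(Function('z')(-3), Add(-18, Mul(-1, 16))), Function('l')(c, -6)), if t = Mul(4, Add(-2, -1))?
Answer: 2040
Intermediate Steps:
t = -12 (t = Mul(4, -3) = -12)
c = -4 (c = Add(2, -6) = -4)
Function('z')(C) = -12
Mul(Mul(Function('z')(-3), Add(-18, Mul(-1, 16))), Function('l')(c, -6)) = Mul(Mul(-12, Add(-18, Mul(-1, 16))), Add(1, Mul(-1, -4))) = Mul(Mul(-12, Add(-18, -16)), Add(1, 4)) = Mul(Mul(-12, -34), 5) = Mul(408, 5) = 2040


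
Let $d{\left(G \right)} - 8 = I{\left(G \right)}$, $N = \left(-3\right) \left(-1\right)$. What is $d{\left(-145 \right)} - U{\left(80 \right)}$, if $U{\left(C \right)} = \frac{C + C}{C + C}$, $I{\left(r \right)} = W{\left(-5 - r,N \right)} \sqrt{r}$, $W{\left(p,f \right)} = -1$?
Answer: $7 - i \sqrt{145} \approx 7.0 - 12.042 i$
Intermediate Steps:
$N = 3$
$I{\left(r \right)} = - \sqrt{r}$
$U{\left(C \right)} = 1$ ($U{\left(C \right)} = \frac{2 C}{2 C} = 2 C \frac{1}{2 C} = 1$)
$d{\left(G \right)} = 8 - \sqrt{G}$
$d{\left(-145 \right)} - U{\left(80 \right)} = \left(8 - \sqrt{-145}\right) - 1 = \left(8 - i \sqrt{145}\right) - 1 = 7 - i \sqrt{145}$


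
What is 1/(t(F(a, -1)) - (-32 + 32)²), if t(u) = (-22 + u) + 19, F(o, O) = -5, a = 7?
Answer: -⅛ ≈ -0.12500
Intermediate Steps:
t(u) = -3 + u
1/(t(F(a, -1)) - (-32 + 32)²) = 1/((-3 - 5) - (-32 + 32)²) = 1/(-8 - 1*0²) = 1/(-8 - 1*0) = 1/(-8 + 0) = 1/(-8) = -⅛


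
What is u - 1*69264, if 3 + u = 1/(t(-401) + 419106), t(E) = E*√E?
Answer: -12171203833290573/175714320437 + 401*I*√401/175714320437 ≈ -69267.0 + 4.5699e-8*I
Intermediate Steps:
t(E) = E^(3/2)
u = -3 + 1/(419106 - 401*I*√401) (u = -3 + 1/((-401)^(3/2) + 419106) = -3 + 1/(-401*I*√401 + 419106) = -3 + 1/(419106 - 401*I*√401) ≈ -3.0 + 4.5699e-8*I)
u - 1*69264 = (-527142542205/175714320437 + 401*I*√401/175714320437) - 1*69264 = (-527142542205/175714320437 + 401*I*√401/175714320437) - 69264 = -12171203833290573/175714320437 + 401*I*√401/175714320437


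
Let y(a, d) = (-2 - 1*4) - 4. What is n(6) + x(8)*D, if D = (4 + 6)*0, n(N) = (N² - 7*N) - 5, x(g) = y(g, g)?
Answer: -11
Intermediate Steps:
y(a, d) = -10 (y(a, d) = (-2 - 4) - 4 = -6 - 4 = -10)
x(g) = -10
n(N) = -5 + N² - 7*N
D = 0 (D = 10*0 = 0)
n(6) + x(8)*D = (-5 + 6² - 7*6) - 10*0 = (-5 + 36 - 42) + 0 = -11 + 0 = -11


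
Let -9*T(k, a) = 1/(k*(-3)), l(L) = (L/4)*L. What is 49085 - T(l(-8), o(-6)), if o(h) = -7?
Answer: 21204719/432 ≈ 49085.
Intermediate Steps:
l(L) = L²/4 (l(L) = (L*(¼))*L = (L/4)*L = L²/4)
T(k, a) = 1/(27*k) (T(k, a) = -(-1/(3*k))/9 = -(-1)/(27*k) = 1/(27*k))
49085 - T(l(-8), o(-6)) = 49085 - 1/(27*((¼)*(-8)²)) = 49085 - 1/(27*((¼)*64)) = 49085 - 1/(27*16) = 49085 - 1*1/432 = 49085 - 1/432 = 21204719/432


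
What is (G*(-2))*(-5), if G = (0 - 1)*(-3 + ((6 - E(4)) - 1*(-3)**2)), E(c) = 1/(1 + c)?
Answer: 62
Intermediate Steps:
G = 31/5 (G = (0 - 1)*(-3 + ((6 - 1/(1 + 4)) - 1*(-3)**2)) = -(-3 + ((6 - 1/5) - 1*9)) = -(-3 + ((6 - 1*1/5) - 9)) = -(-3 + ((6 - 1/5) - 9)) = -(-3 + (29/5 - 9)) = -(-3 - 16/5) = -1*(-31/5) = 31/5 ≈ 6.2000)
(G*(-2))*(-5) = ((31/5)*(-2))*(-5) = -62/5*(-5) = 62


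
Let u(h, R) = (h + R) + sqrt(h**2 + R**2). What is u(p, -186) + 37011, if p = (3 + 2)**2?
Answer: 36850 + sqrt(35221) ≈ 37038.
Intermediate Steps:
p = 25 (p = 5**2 = 25)
u(h, R) = R + h + sqrt(R**2 + h**2) (u(h, R) = (R + h) + sqrt(R**2 + h**2) = R + h + sqrt(R**2 + h**2))
u(p, -186) + 37011 = (-186 + 25 + sqrt((-186)**2 + 25**2)) + 37011 = (-186 + 25 + sqrt(34596 + 625)) + 37011 = (-186 + 25 + sqrt(35221)) + 37011 = (-161 + sqrt(35221)) + 37011 = 36850 + sqrt(35221)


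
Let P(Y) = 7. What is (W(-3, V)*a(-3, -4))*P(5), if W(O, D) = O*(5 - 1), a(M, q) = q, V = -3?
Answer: 336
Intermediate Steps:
W(O, D) = 4*O (W(O, D) = O*4 = 4*O)
(W(-3, V)*a(-3, -4))*P(5) = ((4*(-3))*(-4))*7 = -12*(-4)*7 = 48*7 = 336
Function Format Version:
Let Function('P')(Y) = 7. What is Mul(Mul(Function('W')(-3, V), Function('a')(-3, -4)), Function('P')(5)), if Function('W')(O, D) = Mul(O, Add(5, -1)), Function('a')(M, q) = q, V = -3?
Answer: 336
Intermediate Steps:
Function('W')(O, D) = Mul(4, O) (Function('W')(O, D) = Mul(O, 4) = Mul(4, O))
Mul(Mul(Function('W')(-3, V), Function('a')(-3, -4)), Function('P')(5)) = Mul(Mul(Mul(4, -3), -4), 7) = Mul(Mul(-12, -4), 7) = Mul(48, 7) = 336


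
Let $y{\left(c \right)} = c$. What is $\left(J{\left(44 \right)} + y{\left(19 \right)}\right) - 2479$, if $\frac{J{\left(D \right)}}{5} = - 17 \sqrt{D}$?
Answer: $-2460 - 170 \sqrt{11} \approx -3023.8$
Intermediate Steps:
$J{\left(D \right)} = - 85 \sqrt{D}$ ($J{\left(D \right)} = 5 \left(- 17 \sqrt{D}\right) = - 85 \sqrt{D}$)
$\left(J{\left(44 \right)} + y{\left(19 \right)}\right) - 2479 = \left(- 85 \sqrt{44} + 19\right) - 2479 = \left(- 85 \cdot 2 \sqrt{11} + 19\right) - 2479 = \left(- 170 \sqrt{11} + 19\right) - 2479 = \left(19 - 170 \sqrt{11}\right) - 2479 = -2460 - 170 \sqrt{11}$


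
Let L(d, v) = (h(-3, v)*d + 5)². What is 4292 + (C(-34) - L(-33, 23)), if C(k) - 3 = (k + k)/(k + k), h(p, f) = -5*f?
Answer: -14435704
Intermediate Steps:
C(k) = 4 (C(k) = 3 + (k + k)/(k + k) = 3 + (2*k)/((2*k)) = 3 + (2*k)*(1/(2*k)) = 3 + 1 = 4)
L(d, v) = (5 - 5*d*v)² (L(d, v) = ((-5*v)*d + 5)² = (-5*d*v + 5)² = (5 - 5*d*v)²)
4292 + (C(-34) - L(-33, 23)) = 4292 + (4 - 25*(1 - 1*(-33)*23)²) = 4292 + (4 - 25*(1 + 759)²) = 4292 + (4 - 25*760²) = 4292 + (4 - 25*577600) = 4292 + (4 - 1*14440000) = 4292 + (4 - 14440000) = 4292 - 14439996 = -14435704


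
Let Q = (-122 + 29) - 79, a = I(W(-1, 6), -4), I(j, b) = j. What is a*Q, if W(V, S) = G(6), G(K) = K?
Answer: -1032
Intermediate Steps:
W(V, S) = 6
a = 6
Q = -172 (Q = -93 - 79 = -172)
a*Q = 6*(-172) = -1032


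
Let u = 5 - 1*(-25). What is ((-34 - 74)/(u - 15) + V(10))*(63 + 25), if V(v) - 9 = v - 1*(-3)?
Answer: 6512/5 ≈ 1302.4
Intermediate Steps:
u = 30 (u = 5 + 25 = 30)
V(v) = 12 + v (V(v) = 9 + (v - 1*(-3)) = 9 + (v + 3) = 9 + (3 + v) = 12 + v)
((-34 - 74)/(u - 15) + V(10))*(63 + 25) = ((-34 - 74)/(30 - 15) + (12 + 10))*(63 + 25) = (-108/15 + 22)*88 = (-108*1/15 + 22)*88 = (-36/5 + 22)*88 = (74/5)*88 = 6512/5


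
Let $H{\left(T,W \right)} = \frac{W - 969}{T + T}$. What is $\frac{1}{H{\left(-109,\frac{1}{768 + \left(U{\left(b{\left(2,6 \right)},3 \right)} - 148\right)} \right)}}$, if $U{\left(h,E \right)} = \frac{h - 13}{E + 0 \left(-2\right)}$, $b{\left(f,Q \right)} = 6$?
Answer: $\frac{201977}{897777} \approx 0.22497$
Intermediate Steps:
$U{\left(h,E \right)} = \frac{-13 + h}{E}$ ($U{\left(h,E \right)} = \frac{-13 + h}{E + 0} = \frac{-13 + h}{E}$)
$H{\left(T,W \right)} = \frac{-969 + W}{2 T}$
$\frac{1}{H{\left(-109,\frac{1}{768 + \left(U{\left(b{\left(2,6 \right)},3 \right)} - 148\right)} \right)}} = \frac{1}{\frac{1}{2} \frac{1}{-109} \left(-969 + \frac{1}{768 - \left(148 - \frac{-13 + 6}{3}\right)}\right)} = \frac{1}{\frac{1}{2} \left(- \frac{1}{109}\right) \left(-969 + \frac{1}{768 + \left(\frac{1}{3} \left(-7\right) - 148\right)}\right)} = \frac{1}{\frac{1}{2} \left(- \frac{1}{109}\right) \left(-969 + \frac{1}{768 - \frac{451}{3}}\right)} = \frac{1}{\frac{1}{2} \left(- \frac{1}{109}\right) \left(-969 + \frac{1}{\frac{1853}{3}}\right)} = \frac{1}{\frac{1}{2} \left(- \frac{1}{109}\right) \left(-969 + \frac{3}{1853}\right)} = \frac{1}{\frac{1}{2} \left(- \frac{1}{109}\right) \left(- \frac{1795554}{1853}\right)} = \frac{1}{\frac{897777}{201977}} = \frac{201977}{897777}$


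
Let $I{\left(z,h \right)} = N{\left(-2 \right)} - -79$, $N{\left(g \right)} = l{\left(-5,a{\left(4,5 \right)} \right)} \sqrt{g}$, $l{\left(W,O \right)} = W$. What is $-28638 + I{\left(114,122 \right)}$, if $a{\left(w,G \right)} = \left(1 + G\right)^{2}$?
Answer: $-28559 - 5 i \sqrt{2} \approx -28559.0 - 7.0711 i$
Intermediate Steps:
$N{\left(g \right)} = - 5 \sqrt{g}$
$I{\left(z,h \right)} = 79 - 5 i \sqrt{2}$ ($I{\left(z,h \right)} = - 5 \sqrt{-2} - -79 = - 5 i \sqrt{2} + 79 = 79 - 5 i \sqrt{2}$)
$-28638 + I{\left(114,122 \right)} = -28638 + \left(79 - 5 i \sqrt{2}\right) = -28559 - 5 i \sqrt{2}$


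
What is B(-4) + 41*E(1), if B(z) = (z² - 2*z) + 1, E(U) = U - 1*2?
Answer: -16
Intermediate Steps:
E(U) = -2 + U (E(U) = U - 2 = -2 + U)
B(z) = 1 + z² - 2*z
B(-4) + 41*E(1) = (1 + (-4)² - 2*(-4)) + 41*(-2 + 1) = (1 + 16 + 8) + 41*(-1) = 25 - 41 = -16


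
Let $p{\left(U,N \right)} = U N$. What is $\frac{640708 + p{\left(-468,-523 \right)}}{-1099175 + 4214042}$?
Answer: $\frac{126496}{444981} \approx 0.28427$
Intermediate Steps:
$p{\left(U,N \right)} = N U$
$\frac{640708 + p{\left(-468,-523 \right)}}{-1099175 + 4214042} = \frac{640708 - -244764}{-1099175 + 4214042} = \frac{640708 + 244764}{3114867} = 885472 \cdot \frac{1}{3114867} = \frac{126496}{444981}$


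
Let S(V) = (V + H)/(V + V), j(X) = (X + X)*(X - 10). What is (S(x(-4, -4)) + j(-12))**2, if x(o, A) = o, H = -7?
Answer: 17935225/64 ≈ 2.8024e+5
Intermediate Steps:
j(X) = 2*X*(-10 + X) (j(X) = (2*X)*(-10 + X) = 2*X*(-10 + X))
S(V) = (-7 + V)/(2*V) (S(V) = (V - 7)/(V + V) = (-7 + V)/((2*V)) = (-7 + V)*(1/(2*V)) = (-7 + V)/(2*V))
(S(x(-4, -4)) + j(-12))**2 = ((1/2)*(-7 - 4)/(-4) + 2*(-12)*(-10 - 12))**2 = ((1/2)*(-1/4)*(-11) + 2*(-12)*(-22))**2 = (11/8 + 528)**2 = (4235/8)**2 = 17935225/64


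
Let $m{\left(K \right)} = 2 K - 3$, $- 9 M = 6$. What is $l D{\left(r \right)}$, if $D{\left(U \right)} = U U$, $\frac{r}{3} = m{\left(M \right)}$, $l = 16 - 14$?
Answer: $338$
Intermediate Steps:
$M = - \frac{2}{3}$ ($M = \left(- \frac{1}{9}\right) 6 = - \frac{2}{3} \approx -0.66667$)
$m{\left(K \right)} = -3 + 2 K$
$l = 2$
$r = -13$ ($r = 3 \left(-3 + 2 \left(- \frac{2}{3}\right)\right) = 3 \left(-3 - \frac{4}{3}\right) = 3 \left(- \frac{13}{3}\right) = -13$)
$D{\left(U \right)} = U^{2}$
$l D{\left(r \right)} = 2 \left(-13\right)^{2} = 2 \cdot 169 = 338$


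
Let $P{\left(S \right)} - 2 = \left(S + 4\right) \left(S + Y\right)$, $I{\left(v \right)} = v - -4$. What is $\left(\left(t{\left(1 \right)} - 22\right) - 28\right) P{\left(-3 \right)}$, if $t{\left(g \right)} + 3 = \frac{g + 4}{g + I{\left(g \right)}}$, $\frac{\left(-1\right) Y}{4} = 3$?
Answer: $\frac{4069}{6} \approx 678.17$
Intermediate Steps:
$I{\left(v \right)} = 4 + v$ ($I{\left(v \right)} = v + 4 = 4 + v$)
$Y = -12$ ($Y = \left(-4\right) 3 = -12$)
$t{\left(g \right)} = -3 + \frac{4 + g}{4 + 2 g}$ ($t{\left(g \right)} = -3 + \frac{g + 4}{g + \left(4 + g\right)} = -3 + \frac{4 + g}{4 + 2 g}$)
$P{\left(S \right)} = 2 + \left(-12 + S\right) \left(4 + S\right)$ ($P{\left(S \right)} = 2 + \left(S + 4\right) \left(S - 12\right) = 2 + \left(4 + S\right) \left(-12 + S\right) = 2 + \left(-12 + S\right) \left(4 + S\right)$)
$\left(\left(t{\left(1 \right)} - 22\right) - 28\right) P{\left(-3 \right)} = \left(\left(\frac{-8 - 5}{2 \left(2 + 1\right)} - 22\right) - 28\right) \left(-46 + \left(-3\right)^{2} - -24\right) = \left(\left(\frac{-8 - 5}{2 \cdot 3} - 22\right) - 28\right) \left(-46 + 9 + 24\right) = \left(\left(\frac{1}{2} \cdot \frac{1}{3} \left(-13\right) - 22\right) - 28\right) \left(-13\right) = \left(\left(- \frac{13}{6} - 22\right) - 28\right) \left(-13\right) = \left(- \frac{145}{6} - 28\right) \left(-13\right) = \left(- \frac{313}{6}\right) \left(-13\right) = \frac{4069}{6}$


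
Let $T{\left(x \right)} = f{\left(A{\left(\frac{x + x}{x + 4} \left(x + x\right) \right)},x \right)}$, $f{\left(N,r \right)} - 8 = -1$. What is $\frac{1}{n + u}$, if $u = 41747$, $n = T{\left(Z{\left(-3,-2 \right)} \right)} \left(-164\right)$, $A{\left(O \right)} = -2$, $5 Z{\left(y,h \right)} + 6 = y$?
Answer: $\frac{1}{40599} \approx 2.4631 \cdot 10^{-5}$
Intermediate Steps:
$Z{\left(y,h \right)} = - \frac{6}{5} + \frac{y}{5}$
$f{\left(N,r \right)} = 7$ ($f{\left(N,r \right)} = 8 - 1 = 7$)
$T{\left(x \right)} = 7$
$n = -1148$ ($n = 7 \left(-164\right) = -1148$)
$\frac{1}{n + u} = \frac{1}{-1148 + 41747} = \frac{1}{40599}$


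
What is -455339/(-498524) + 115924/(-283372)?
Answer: 17809856733/35316935732 ≈ 0.50429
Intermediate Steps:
-455339/(-498524) + 115924/(-283372) = -455339*(-1/498524) + 115924*(-1/283372) = 455339/498524 - 28981/70843 = 17809856733/35316935732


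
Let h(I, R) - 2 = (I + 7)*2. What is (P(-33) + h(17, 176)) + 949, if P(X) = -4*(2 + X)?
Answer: 1123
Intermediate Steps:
P(X) = -8 - 4*X
h(I, R) = 16 + 2*I (h(I, R) = 2 + (I + 7)*2 = 2 + (7 + I)*2 = 2 + (14 + 2*I) = 16 + 2*I)
(P(-33) + h(17, 176)) + 949 = ((-8 - 4*(-33)) + (16 + 2*17)) + 949 = ((-8 + 132) + (16 + 34)) + 949 = (124 + 50) + 949 = 174 + 949 = 1123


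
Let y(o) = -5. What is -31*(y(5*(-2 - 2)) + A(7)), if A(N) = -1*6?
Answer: 341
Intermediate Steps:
A(N) = -6
-31*(y(5*(-2 - 2)) + A(7)) = -31*(-5 - 6) = -31*(-11) = 341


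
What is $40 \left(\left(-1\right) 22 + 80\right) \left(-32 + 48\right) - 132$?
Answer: $36988$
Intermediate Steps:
$40 \left(\left(-1\right) 22 + 80\right) \left(-32 + 48\right) - 132 = 40 \left(-22 + 80\right) 16 - 132 = 40 \cdot 58 \cdot 16 - 132 = 40 \cdot 928 - 132 = 37120 - 132 = 36988$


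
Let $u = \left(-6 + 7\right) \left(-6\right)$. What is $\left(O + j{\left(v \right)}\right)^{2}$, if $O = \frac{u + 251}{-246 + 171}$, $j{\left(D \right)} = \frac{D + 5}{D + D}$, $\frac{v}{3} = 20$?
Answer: $\frac{11881}{1600} \approx 7.4256$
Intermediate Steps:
$v = 60$ ($v = 3 \cdot 20 = 60$)
$j{\left(D \right)} = \frac{5 + D}{2 D}$
$u = -6$ ($u = 1 \left(-6\right) = -6$)
$O = - \frac{49}{15}$ ($O = \frac{-6 + 251}{-246 + 171} = \frac{245}{-75} = 245 \left(- \frac{1}{75}\right) = - \frac{49}{15} \approx -3.2667$)
$\left(O + j{\left(v \right)}\right)^{2} = \left(- \frac{49}{15} + \frac{5 + 60}{2 \cdot 60}\right)^{2} = \left(- \frac{49}{15} + \frac{1}{2} \cdot \frac{1}{60} \cdot 65\right)^{2} = \left(- \frac{49}{15} + \frac{13}{24}\right)^{2} = \left(- \frac{109}{40}\right)^{2} = \frac{11881}{1600}$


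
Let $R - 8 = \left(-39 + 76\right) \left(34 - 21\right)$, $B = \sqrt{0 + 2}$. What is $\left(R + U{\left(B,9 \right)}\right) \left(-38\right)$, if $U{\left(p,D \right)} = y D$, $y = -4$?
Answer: $-17214$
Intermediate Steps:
$B = \sqrt{2} \approx 1.4142$
$U{\left(p,D \right)} = - 4 D$
$R = 489$ ($R = 8 + \left(-39 + 76\right) \left(34 - 21\right) = 8 + 37 \left(34 + \left(-28 + 7\right)\right) = 8 + 37 \left(34 - 21\right) = 8 + 37 \cdot 13 = 8 + 481 = 489$)
$\left(R + U{\left(B,9 \right)}\right) \left(-38\right) = \left(489 - 36\right) \left(-38\right) = 453 \left(-38\right) = -17214$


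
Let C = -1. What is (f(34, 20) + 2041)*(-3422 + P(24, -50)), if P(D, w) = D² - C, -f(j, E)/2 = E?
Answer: -5692845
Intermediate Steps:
f(j, E) = -2*E
P(D, w) = 1 + D² (P(D, w) = D² - 1*(-1) = D² + 1 = 1 + D²)
(f(34, 20) + 2041)*(-3422 + P(24, -50)) = (-2*20 + 2041)*(-3422 + (1 + 24²)) = (-40 + 2041)*(-3422 + (1 + 576)) = 2001*(-3422 + 577) = 2001*(-2845) = -5692845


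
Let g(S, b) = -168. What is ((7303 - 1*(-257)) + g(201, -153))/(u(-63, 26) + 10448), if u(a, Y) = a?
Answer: 7392/10385 ≈ 0.71180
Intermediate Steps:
((7303 - 1*(-257)) + g(201, -153))/(u(-63, 26) + 10448) = ((7303 - 1*(-257)) - 168)/(-63 + 10448) = ((7303 + 257) - 168)/10385 = (7560 - 168)*(1/10385) = 7392*(1/10385) = 7392/10385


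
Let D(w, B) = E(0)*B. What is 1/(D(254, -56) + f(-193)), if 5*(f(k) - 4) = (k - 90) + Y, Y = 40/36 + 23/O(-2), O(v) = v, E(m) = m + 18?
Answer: -90/95641 ≈ -0.00094102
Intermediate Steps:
E(m) = 18 + m
Y = -187/18 (Y = 40/36 + 23/(-2) = 40*(1/36) + 23*(-1/2) = 10/9 - 23/2 = -187/18 ≈ -10.389)
D(w, B) = 18*B (D(w, B) = (18 + 0)*B = 18*B)
f(k) = -1447/90 + k/5 (f(k) = 4 + ((k - 90) - 187/18)/5 = 4 + ((-90 + k) - 187/18)/5 = 4 + (-1807/18 + k)/5 = 4 + (-1807/90 + k/5) = -1447/90 + k/5)
1/(D(254, -56) + f(-193)) = 1/(18*(-56) + (-1447/90 + (1/5)*(-193))) = 1/(-1008 + (-1447/90 - 193/5)) = 1/(-1008 - 4921/90) = 1/(-95641/90) = -90/95641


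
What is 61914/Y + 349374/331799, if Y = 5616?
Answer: 288526765/23889528 ≈ 12.078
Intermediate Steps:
61914/Y + 349374/331799 = 61914/5616 + 349374/331799 = 61914*(1/5616) + 349374*(1/331799) = 10319/936 + 349374/331799 = 288526765/23889528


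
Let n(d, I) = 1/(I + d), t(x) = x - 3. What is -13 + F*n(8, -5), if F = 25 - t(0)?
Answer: -11/3 ≈ -3.6667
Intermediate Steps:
t(x) = -3 + x
F = 28 (F = 25 - (-3 + 0) = 25 - 1*(-3) = 25 + 3 = 28)
-13 + F*n(8, -5) = -13 + 28/(-5 + 8) = -13 + 28/3 = -11/3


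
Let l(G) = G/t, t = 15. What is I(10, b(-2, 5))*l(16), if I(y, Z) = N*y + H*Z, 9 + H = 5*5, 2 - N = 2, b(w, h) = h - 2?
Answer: 256/5 ≈ 51.200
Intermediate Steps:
b(w, h) = -2 + h
N = 0 (N = 2 - 1*2 = 2 - 2 = 0)
H = 16 (H = -9 + 5*5 = -9 + 25 = 16)
l(G) = G/15
I(y, Z) = 16*Z (I(y, Z) = 0*y + 16*Z = 0 + 16*Z = 16*Z)
I(10, b(-2, 5))*l(16) = (16*(-2 + 5))*((1/15)*16) = (16*3)*(16/15) = 48*(16/15) = 256/5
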